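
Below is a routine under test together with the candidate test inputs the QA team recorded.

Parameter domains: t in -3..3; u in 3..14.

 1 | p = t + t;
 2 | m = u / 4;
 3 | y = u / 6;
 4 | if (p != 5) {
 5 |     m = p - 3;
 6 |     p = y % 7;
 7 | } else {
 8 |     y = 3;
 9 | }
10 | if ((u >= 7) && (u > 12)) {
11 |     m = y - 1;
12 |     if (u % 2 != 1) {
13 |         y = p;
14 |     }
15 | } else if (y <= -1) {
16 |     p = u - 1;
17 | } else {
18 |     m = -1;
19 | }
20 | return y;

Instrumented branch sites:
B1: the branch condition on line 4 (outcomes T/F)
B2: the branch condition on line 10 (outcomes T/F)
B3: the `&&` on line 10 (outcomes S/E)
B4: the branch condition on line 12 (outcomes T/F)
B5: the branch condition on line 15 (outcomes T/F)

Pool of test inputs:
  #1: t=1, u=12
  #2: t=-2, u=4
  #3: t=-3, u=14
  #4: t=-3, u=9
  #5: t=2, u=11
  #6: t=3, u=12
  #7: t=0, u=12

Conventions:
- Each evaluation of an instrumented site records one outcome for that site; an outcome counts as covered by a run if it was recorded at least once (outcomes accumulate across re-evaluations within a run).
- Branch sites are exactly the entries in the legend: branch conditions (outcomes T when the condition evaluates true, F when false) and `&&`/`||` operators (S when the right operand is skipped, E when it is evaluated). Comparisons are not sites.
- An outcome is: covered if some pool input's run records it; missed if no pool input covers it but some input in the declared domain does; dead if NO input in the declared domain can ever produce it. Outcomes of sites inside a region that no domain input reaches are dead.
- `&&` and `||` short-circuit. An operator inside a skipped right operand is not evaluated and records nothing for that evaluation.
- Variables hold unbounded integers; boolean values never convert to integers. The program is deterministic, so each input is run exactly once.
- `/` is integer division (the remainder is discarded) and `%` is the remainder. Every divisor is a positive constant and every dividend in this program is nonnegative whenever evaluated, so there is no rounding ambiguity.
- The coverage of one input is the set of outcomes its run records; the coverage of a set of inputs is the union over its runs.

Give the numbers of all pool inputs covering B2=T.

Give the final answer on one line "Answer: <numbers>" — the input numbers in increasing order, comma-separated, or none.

input #1 (t=1, u=12): never hits B2=T
input #2 (t=-2, u=4): never hits B2=T
input #3 (t=-3, u=14): hits B2=T
input #4 (t=-3, u=9): never hits B2=T
input #5 (t=2, u=11): never hits B2=T
input #6 (t=3, u=12): never hits B2=T
input #7 (t=0, u=12): never hits B2=T

Answer: 3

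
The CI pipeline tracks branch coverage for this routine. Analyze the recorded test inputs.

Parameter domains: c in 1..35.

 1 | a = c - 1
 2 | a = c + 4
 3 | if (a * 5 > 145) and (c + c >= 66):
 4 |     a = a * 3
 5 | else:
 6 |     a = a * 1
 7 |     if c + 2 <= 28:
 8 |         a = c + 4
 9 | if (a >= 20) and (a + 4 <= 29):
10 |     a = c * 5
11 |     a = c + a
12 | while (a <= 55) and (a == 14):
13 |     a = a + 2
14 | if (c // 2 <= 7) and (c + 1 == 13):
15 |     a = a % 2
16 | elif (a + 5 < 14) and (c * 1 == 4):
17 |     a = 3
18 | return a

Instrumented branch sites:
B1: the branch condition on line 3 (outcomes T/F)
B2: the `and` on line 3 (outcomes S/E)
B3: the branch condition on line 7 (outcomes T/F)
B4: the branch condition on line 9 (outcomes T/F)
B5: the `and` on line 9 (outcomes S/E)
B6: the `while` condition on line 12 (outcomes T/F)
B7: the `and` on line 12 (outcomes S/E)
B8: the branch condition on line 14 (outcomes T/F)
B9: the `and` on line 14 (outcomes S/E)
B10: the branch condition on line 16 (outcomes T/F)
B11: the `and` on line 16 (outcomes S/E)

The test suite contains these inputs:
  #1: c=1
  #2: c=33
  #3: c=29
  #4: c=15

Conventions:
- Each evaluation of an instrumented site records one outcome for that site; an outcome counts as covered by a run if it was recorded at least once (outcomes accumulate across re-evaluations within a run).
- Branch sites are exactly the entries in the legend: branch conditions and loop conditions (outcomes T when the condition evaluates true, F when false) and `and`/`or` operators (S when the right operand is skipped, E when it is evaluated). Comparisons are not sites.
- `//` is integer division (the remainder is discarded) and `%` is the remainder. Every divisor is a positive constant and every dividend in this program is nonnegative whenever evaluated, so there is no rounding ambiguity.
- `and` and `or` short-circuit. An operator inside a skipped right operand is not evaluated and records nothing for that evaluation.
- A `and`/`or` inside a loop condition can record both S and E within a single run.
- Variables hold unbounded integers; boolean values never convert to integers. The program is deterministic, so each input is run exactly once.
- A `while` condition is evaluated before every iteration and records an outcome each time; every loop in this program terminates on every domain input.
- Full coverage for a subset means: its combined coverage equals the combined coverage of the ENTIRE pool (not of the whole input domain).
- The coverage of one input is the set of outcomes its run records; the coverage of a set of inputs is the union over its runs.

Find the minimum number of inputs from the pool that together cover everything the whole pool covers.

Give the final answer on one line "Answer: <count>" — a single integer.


#1 (c=1) -> B2->S, B1->F, B3->T, B5->S, B4->F, B7->E, B6->F, B9->E, B8->F, B11->E, B10->F; covered: B1=F, B2=S, B3=T, B4=F, B5=S, B6=F, B7=E, B8=F, B9=E, B10=F, B11=E
#2 (c=33) -> B2->E, B1->T, B5->E, B4->F, B7->S, B6->F, B9->S, B8->F, B11->S, B10->F; covered: B1=T, B2=E, B4=F, B5=E, B6=F, B7=S, B8=F, B9=S, B10=F, B11=S
#3 (c=29) -> B2->E, B1->F, B3->F, B5->E, B4->F, B7->E, B6->F, B9->S, B8->F, B11->S, B10->F; covered: B1=F, B2=E, B3=F, B4=F, B5=E, B6=F, B7=E, B8=F, B9=S, B10=F, B11=S
#4 (c=15) -> B2->S, B1->F, B3->T, B5->S, B4->F, B7->E, B6->F, B9->E, B8->F, B11->S, B10->F; covered: B1=F, B2=S, B3=T, B4=F, B5=S, B6=F, B7=E, B8=F, B9=E, B10=F, B11=S
the full pool covers 18 outcomes: B1=T, B1=F, B2=S, B2=E, B3=T, B3=F, B4=F, B5=S, B5=E, B6=F, B7=S, B7=E, B8=F, B9=S, B9=E, B10=F, B11=S, B11=E
size 1 is not enough: best union over all size-1 subsets is 11/18
size 2 is not enough: best union over all size-2 subsets is 17/18
at size 3, {1, 2, 3} reaches all 18 outcomes; every lexicographically earlier size-3 subset fails
Answer: 3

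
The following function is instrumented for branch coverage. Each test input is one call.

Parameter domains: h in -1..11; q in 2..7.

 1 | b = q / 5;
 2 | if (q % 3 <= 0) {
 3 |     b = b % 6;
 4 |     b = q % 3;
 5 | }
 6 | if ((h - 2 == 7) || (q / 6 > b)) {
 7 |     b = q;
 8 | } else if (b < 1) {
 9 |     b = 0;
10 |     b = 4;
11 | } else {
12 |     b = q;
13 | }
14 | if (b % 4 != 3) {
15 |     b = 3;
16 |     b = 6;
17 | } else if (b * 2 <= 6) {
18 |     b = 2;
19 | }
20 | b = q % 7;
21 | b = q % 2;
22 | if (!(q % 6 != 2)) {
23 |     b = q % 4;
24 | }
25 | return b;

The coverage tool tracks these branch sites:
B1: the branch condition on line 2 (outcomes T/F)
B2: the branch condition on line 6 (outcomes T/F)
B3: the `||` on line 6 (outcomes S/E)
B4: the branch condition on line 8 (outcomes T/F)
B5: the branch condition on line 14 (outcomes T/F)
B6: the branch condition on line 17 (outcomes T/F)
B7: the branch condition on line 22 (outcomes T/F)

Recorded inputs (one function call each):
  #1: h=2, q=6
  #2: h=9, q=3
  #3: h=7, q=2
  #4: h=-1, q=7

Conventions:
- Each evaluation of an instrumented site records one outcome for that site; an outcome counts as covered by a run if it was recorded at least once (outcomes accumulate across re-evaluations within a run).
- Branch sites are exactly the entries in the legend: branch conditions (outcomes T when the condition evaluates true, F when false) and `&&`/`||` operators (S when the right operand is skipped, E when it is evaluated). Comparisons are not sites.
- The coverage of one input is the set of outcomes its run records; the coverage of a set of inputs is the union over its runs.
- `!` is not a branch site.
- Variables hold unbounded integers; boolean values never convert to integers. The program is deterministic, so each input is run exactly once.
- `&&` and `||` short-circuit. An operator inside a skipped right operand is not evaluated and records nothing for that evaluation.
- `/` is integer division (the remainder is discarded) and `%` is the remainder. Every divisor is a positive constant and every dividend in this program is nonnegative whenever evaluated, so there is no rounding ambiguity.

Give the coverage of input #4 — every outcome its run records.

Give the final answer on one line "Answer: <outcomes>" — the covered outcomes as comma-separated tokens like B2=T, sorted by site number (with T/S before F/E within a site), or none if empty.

Running input #4 (h=-1, q=7), event by event:
  B1->F, B3->E, B2->F, B4->F, B5->F, B6->F, B7->F
distinct outcomes covered: B1=F, B2=F, B3=E, B4=F, B5=F, B6=F, B7=F

Answer: B1=F, B2=F, B3=E, B4=F, B5=F, B6=F, B7=F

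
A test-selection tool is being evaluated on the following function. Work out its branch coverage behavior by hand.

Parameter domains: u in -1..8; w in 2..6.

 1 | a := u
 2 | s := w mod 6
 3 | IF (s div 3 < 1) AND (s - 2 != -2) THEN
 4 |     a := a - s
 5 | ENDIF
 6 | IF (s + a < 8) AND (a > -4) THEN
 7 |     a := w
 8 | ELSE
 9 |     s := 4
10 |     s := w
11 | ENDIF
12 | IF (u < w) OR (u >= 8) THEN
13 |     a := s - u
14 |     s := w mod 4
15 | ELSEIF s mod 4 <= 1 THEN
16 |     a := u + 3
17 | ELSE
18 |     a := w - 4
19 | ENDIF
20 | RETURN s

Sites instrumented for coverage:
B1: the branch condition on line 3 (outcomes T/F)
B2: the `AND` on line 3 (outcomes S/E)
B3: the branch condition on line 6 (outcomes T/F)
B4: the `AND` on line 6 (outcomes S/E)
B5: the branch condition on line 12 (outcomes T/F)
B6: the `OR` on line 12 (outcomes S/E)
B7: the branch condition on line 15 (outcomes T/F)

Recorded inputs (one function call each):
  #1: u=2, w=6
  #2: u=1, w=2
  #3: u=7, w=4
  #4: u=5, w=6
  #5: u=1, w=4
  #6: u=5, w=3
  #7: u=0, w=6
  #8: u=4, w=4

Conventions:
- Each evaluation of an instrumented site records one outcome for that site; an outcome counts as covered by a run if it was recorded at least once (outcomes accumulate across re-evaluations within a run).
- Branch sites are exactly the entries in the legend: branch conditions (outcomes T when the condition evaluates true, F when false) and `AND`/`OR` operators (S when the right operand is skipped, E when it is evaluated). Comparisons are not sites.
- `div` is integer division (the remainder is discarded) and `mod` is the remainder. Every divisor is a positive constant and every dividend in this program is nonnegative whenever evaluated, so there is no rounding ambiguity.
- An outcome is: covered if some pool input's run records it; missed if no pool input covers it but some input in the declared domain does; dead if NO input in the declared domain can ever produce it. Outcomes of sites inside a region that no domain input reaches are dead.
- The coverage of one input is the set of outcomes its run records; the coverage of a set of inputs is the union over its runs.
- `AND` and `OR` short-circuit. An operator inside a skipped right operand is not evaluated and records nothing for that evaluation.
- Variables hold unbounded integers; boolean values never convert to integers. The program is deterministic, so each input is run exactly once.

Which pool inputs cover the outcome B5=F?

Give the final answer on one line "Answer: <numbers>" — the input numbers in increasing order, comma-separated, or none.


input #1 (u=2, w=6): misses B5=F
input #2 (u=1, w=2): misses B5=F
input #3 (u=7, w=4): covers B5=F
input #4 (u=5, w=6): misses B5=F
input #5 (u=1, w=4): misses B5=F
input #6 (u=5, w=3): covers B5=F
input #7 (u=0, w=6): misses B5=F
input #8 (u=4, w=4): covers B5=F
Answer: 3, 6, 8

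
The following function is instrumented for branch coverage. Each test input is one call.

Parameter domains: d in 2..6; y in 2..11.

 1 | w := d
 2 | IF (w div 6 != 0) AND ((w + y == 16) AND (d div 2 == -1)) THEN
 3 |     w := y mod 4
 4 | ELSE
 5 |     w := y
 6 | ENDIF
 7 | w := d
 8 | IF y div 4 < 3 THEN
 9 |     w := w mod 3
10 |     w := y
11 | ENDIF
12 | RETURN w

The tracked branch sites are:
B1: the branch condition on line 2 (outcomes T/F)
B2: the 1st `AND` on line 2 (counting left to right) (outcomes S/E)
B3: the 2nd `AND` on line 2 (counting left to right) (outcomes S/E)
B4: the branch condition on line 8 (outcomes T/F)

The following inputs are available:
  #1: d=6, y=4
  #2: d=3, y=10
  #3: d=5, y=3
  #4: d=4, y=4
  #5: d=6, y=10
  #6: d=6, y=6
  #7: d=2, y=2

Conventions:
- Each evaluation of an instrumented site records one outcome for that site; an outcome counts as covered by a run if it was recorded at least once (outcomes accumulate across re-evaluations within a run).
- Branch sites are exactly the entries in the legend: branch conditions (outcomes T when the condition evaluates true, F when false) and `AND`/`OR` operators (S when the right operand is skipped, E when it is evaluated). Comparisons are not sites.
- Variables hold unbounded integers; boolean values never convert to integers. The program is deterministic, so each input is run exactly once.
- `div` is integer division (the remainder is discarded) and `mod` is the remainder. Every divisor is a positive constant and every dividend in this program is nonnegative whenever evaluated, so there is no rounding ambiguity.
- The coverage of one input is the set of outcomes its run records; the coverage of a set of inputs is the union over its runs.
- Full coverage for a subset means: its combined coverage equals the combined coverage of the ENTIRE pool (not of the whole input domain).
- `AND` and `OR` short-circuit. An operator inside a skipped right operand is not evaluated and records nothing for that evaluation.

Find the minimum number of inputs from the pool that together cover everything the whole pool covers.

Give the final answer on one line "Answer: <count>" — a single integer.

input #1 (d=6, y=4): events B2->E, B3->S, B1->F, B4->T; covers B1=F, B2=E, B3=S, B4=T
input #2 (d=3, y=10): events B2->S, B1->F, B4->T; covers B1=F, B2=S, B4=T
input #3 (d=5, y=3): events B2->S, B1->F, B4->T; covers B1=F, B2=S, B4=T
input #4 (d=4, y=4): events B2->S, B1->F, B4->T; covers B1=F, B2=S, B4=T
input #5 (d=6, y=10): events B2->E, B3->E, B1->F, B4->T; covers B1=F, B2=E, B3=E, B4=T
input #6 (d=6, y=6): events B2->E, B3->S, B1->F, B4->T; covers B1=F, B2=E, B3=S, B4=T
input #7 (d=2, y=2): events B2->S, B1->F, B4->T; covers B1=F, B2=S, B4=T
the full pool covers 6 outcomes: B1=F, B2=S, B2=E, B3=S, B3=E, B4=T
size 1 is not enough: best union over all size-1 subsets is 4/6
size 2 is not enough: best union over all size-2 subsets is 5/6
inputs {1, 2, 5} (size 3) cover everything; no size-3 subset with a lexicographically smaller index list covers all 6

Answer: 3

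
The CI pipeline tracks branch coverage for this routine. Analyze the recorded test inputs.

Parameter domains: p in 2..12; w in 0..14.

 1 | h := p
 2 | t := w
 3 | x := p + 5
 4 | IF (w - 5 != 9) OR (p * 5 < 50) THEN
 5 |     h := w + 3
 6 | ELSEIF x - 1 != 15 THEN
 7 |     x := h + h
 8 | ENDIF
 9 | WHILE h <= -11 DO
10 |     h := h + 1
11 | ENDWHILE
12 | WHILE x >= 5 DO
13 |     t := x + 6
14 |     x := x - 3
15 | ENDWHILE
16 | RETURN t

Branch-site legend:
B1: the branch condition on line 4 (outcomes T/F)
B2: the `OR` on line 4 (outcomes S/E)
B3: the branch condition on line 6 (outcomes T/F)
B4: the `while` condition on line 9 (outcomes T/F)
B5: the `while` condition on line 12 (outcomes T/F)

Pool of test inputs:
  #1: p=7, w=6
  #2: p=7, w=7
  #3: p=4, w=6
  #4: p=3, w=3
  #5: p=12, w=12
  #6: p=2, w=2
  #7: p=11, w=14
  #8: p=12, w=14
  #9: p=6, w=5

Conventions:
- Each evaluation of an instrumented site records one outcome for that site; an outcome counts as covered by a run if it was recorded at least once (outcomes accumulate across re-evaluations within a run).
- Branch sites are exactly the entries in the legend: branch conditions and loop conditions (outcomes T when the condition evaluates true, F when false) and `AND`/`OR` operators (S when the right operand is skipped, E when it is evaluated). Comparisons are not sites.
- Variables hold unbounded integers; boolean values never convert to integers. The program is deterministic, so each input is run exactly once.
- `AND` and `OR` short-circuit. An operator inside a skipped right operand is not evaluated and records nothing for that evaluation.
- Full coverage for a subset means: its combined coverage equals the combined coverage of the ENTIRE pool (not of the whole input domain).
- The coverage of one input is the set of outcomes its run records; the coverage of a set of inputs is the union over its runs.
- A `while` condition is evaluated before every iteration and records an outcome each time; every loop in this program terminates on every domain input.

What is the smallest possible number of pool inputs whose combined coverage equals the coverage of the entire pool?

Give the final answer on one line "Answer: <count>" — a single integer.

#1 (p=7, w=6) -> B2->S, B1->T, B4->F, B5->T, B5->T, B5->T, B5->F; covered: B1=T, B2=S, B4=F, B5=T, B5=F
#2 (p=7, w=7) -> B2->S, B1->T, B4->F, B5->T, B5->T, B5->T, B5->F; covered: B1=T, B2=S, B4=F, B5=T, B5=F
#3 (p=4, w=6) -> B2->S, B1->T, B4->F, B5->T, B5->T, B5->F; covered: B1=T, B2=S, B4=F, B5=T, B5=F
#4 (p=3, w=3) -> B2->S, B1->T, B4->F, B5->T, B5->T, B5->F; covered: B1=T, B2=S, B4=F, B5=T, B5=F
#5 (p=12, w=12) -> B2->S, B1->T, B4->F, B5->T, B5->T, B5->T, B5->T, B5->T, B5->F; covered: B1=T, B2=S, B4=F, B5=T, B5=F
#6 (p=2, w=2) -> B2->S, B1->T, B4->F, B5->T, B5->F; covered: B1=T, B2=S, B4=F, B5=T, B5=F
#7 (p=11, w=14) -> B2->E, B1->F, B3->F, B4->F, B5->T, B5->T, B5->T, B5->T, B5->F; covered: B1=F, B2=E, B3=F, B4=F, B5=T, B5=F
#8 (p=12, w=14) -> B2->E, B1->F, B3->T, B4->F, B5->T, B5->T, B5->T, B5->T, B5->T, B5->T, B5->T, B5->F; covered: B1=F, B2=E, B3=T, B4=F, B5=T, B5=F
#9 (p=6, w=5) -> B2->S, B1->T, B4->F, B5->T, B5->T, B5->T, B5->F; covered: B1=T, B2=S, B4=F, B5=T, B5=F
pool-wide coverage (9 outcomes): B1=T, B1=F, B2=S, B2=E, B3=T, B3=F, B4=F, B5=T, B5=F
every size-1 subset falls short of the 9 outcomes (best: 6/9)
every size-2 subset falls short of the 9 outcomes (best: 8/9)
size 3: inputs {1, 7, 8} cover all 9 outcomes, and no lexicographically smaller subset of this size does

Answer: 3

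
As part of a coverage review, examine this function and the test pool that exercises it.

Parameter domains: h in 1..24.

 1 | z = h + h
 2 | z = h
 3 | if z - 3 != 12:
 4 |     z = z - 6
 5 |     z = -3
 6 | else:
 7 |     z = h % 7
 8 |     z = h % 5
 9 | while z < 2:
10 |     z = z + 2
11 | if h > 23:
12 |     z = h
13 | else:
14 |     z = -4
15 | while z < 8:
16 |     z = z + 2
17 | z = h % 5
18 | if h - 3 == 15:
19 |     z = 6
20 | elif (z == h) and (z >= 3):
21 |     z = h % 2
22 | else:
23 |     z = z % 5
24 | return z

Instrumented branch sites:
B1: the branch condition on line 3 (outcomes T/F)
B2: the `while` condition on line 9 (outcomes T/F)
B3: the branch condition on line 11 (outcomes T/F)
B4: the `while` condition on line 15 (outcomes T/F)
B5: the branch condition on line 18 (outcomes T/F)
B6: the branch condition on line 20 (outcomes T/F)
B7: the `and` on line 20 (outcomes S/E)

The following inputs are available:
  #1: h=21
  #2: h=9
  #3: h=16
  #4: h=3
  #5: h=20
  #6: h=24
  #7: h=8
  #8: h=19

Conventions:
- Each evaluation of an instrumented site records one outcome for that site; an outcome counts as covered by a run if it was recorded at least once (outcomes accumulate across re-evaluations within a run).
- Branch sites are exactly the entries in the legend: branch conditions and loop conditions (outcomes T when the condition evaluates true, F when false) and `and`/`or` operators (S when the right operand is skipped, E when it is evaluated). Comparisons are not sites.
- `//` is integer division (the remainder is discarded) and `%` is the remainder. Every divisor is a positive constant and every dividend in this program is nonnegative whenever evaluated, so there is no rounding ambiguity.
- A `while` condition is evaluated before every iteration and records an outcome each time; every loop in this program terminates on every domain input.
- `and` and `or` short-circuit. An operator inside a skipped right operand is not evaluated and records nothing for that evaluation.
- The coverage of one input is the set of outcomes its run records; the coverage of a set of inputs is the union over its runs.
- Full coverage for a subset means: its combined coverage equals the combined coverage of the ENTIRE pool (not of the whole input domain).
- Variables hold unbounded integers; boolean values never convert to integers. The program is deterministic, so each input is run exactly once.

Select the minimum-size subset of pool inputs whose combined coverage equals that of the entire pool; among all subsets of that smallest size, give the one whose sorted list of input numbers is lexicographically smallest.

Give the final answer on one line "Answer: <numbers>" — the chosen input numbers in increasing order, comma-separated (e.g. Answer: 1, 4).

input #1 (h=21): events B1->T, B2->T, B2->T, B2->T, B2->F, B3->F, B4->T, B4->T, B4->T, B4->T, B4->T, B4->T, B4->F, B5->F, ...; covers B1=T, B2=T, B2=F, B3=F, B4=T, B4=F, B5=F, B6=F, B7=S
input #2 (h=9): events B1->T, B2->T, B2->T, B2->T, B2->F, B3->F, B4->T, B4->T, B4->T, B4->T, B4->T, B4->T, B4->F, B5->F, ...; covers B1=T, B2=T, B2=F, B3=F, B4=T, B4=F, B5=F, B6=F, B7=S
input #3 (h=16): events B1->T, B2->T, B2->T, B2->T, B2->F, B3->F, B4->T, B4->T, B4->T, B4->T, B4->T, B4->T, B4->F, B5->F, ...; covers B1=T, B2=T, B2=F, B3=F, B4=T, B4=F, B5=F, B6=F, B7=S
input #4 (h=3): events B1->T, B2->T, B2->T, B2->T, B2->F, B3->F, B4->T, B4->T, B4->T, B4->T, B4->T, B4->T, B4->F, B5->F, ...; covers B1=T, B2=T, B2=F, B3=F, B4=T, B4=F, B5=F, B6=T, B7=E
input #5 (h=20): events B1->T, B2->T, B2->T, B2->T, B2->F, B3->F, B4->T, B4->T, B4->T, B4->T, B4->T, B4->T, B4->F, B5->F, ...; covers B1=T, B2=T, B2=F, B3=F, B4=T, B4=F, B5=F, B6=F, B7=S
input #6 (h=24): events B1->T, B2->T, B2->T, B2->T, B2->F, B3->T, B4->F, B5->F, B7->S, B6->F; covers B1=T, B2=T, B2=F, B3=T, B4=F, B5=F, B6=F, B7=S
input #7 (h=8): events B1->T, B2->T, B2->T, B2->T, B2->F, B3->F, B4->T, B4->T, B4->T, B4->T, B4->T, B4->T, B4->F, B5->F, ...; covers B1=T, B2=T, B2=F, B3=F, B4=T, B4=F, B5=F, B6=F, B7=S
input #8 (h=19): events B1->T, B2->T, B2->T, B2->T, B2->F, B3->F, B4->T, B4->T, B4->T, B4->T, B4->T, B4->T, B4->F, B5->F, ...; covers B1=T, B2=T, B2=F, B3=F, B4=T, B4=F, B5=F, B6=F, B7=S
together the pool reaches 12 outcomes: B1=T, B2=T, B2=F, B3=T, B3=F, B4=T, B4=F, B5=F, B6=T, B6=F, B7=S, B7=E
no size-1 subset reaches all 12 outcomes (best union: 9/12)
the canonical winner is {4, 6}: size 2, full 12-outcome coverage, earliest index list among size-2 covers

Answer: 4, 6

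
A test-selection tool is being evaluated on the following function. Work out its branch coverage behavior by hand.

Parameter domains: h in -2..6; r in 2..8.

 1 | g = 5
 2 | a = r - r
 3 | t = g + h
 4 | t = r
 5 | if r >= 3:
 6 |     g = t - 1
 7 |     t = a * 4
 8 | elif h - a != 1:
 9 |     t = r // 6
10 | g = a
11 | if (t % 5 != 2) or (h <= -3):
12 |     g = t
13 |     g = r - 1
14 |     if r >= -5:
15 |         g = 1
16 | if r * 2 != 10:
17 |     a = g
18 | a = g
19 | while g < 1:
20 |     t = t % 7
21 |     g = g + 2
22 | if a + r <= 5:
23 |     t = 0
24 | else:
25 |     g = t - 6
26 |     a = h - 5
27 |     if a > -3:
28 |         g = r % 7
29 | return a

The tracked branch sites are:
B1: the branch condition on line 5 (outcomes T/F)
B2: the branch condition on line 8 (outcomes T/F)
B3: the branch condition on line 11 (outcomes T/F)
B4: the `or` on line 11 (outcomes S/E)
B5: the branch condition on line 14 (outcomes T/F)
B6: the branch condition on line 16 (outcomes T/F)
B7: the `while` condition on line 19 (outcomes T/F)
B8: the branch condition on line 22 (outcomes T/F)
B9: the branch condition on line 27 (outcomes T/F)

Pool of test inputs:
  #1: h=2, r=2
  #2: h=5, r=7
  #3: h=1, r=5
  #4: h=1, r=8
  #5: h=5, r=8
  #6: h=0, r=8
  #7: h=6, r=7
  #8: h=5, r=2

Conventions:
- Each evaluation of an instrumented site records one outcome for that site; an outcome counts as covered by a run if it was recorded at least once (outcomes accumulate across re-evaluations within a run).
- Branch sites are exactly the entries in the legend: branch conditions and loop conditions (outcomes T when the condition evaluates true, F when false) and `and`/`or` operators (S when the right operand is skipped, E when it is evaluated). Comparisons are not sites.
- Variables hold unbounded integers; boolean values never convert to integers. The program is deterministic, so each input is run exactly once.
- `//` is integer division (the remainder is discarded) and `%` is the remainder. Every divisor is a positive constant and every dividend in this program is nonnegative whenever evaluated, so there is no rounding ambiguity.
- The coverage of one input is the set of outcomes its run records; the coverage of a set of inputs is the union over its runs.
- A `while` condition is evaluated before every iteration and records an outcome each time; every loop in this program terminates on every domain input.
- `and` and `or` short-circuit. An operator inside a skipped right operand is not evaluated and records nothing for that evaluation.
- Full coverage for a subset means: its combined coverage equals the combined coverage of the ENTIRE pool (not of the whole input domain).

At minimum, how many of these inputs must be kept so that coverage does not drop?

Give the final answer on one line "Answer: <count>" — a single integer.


input #1 (h=2, r=2): events B1->F, B2->T, B4->S, B3->T, B5->T, B6->T, B7->F, B8->T; covers B1=F, B2=T, B3=T, B4=S, B5=T, B6=T, B7=F, B8=T
input #2 (h=5, r=7): events B1->T, B4->S, B3->T, B5->T, B6->T, B7->F, B8->F, B9->T; covers B1=T, B3=T, B4=S, B5=T, B6=T, B7=F, B8=F, B9=T
input #3 (h=1, r=5): events B1->T, B4->S, B3->T, B5->T, B6->F, B7->F, B8->F, B9->F; covers B1=T, B3=T, B4=S, B5=T, B6=F, B7=F, B8=F, B9=F
input #4 (h=1, r=8): events B1->T, B4->S, B3->T, B5->T, B6->T, B7->F, B8->F, B9->F; covers B1=T, B3=T, B4=S, B5=T, B6=T, B7=F, B8=F, B9=F
input #5 (h=5, r=8): events B1->T, B4->S, B3->T, B5->T, B6->T, B7->F, B8->F, B9->T; covers B1=T, B3=T, B4=S, B5=T, B6=T, B7=F, B8=F, B9=T
input #6 (h=0, r=8): events B1->T, B4->S, B3->T, B5->T, B6->T, B7->F, B8->F, B9->F; covers B1=T, B3=T, B4=S, B5=T, B6=T, B7=F, B8=F, B9=F
input #7 (h=6, r=7): events B1->T, B4->S, B3->T, B5->T, B6->T, B7->F, B8->F, B9->T; covers B1=T, B3=T, B4=S, B5=T, B6=T, B7=F, B8=F, B9=T
input #8 (h=5, r=2): events B1->F, B2->T, B4->S, B3->T, B5->T, B6->T, B7->F, B8->T; covers B1=F, B2=T, B3=T, B4=S, B5=T, B6=T, B7=F, B8=T
union over all inputs: B1=T, B1=F, B2=T, B3=T, B4=S, B5=T, B6=T, B6=F, B7=F, B8=T, B8=F, B9=T, B9=F (13 outcomes)
no size-1 subset reaches all 13 outcomes (best union: 8/13)
no size-2 subset reaches all 13 outcomes (best union: 12/13)
at size 3, {1, 2, 3} reaches all 13 outcomes; every lexicographically earlier size-3 subset fails
Answer: 3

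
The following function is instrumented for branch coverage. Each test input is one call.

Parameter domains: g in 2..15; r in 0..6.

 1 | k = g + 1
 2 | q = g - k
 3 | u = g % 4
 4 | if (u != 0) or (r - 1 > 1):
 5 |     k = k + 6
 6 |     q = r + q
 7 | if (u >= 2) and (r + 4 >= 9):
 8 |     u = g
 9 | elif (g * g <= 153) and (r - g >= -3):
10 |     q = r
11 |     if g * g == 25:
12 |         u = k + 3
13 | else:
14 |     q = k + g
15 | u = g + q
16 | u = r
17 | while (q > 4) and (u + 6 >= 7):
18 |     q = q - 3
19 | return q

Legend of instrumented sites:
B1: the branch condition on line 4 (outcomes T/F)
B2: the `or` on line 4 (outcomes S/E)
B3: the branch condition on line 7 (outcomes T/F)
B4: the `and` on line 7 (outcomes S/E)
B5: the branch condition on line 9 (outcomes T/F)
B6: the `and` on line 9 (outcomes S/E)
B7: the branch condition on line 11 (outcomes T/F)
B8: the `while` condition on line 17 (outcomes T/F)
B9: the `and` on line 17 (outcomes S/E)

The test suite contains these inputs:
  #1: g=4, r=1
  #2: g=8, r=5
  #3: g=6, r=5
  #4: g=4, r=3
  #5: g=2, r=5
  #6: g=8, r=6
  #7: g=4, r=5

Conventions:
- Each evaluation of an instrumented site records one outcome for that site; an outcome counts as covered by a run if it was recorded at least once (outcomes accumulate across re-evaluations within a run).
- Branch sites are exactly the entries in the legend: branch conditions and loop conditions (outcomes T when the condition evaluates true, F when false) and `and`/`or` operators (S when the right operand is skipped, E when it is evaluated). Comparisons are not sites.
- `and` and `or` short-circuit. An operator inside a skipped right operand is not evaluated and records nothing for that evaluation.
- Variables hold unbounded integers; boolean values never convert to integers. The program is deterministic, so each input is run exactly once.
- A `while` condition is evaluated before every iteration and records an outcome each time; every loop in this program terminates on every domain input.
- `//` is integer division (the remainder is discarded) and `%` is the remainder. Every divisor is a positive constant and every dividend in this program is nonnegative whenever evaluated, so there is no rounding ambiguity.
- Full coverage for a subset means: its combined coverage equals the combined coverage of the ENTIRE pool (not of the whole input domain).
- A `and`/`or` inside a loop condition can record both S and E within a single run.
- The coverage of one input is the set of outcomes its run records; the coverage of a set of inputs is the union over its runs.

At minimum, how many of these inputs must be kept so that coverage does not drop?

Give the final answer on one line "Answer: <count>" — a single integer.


run #1 (g=4, r=1) runs B2->E, B1->F, B4->S, B3->F, B6->E, B5->T, B7->F, B9->S, B8->F; records B1=F, B2=E, B3=F, B4=S, B5=T, B6=E, B7=F, B8=F, B9=S
run #2 (g=8, r=5) runs B2->E, B1->T, B4->S, B3->F, B6->E, B5->T, B7->F, B9->E, B8->T, B9->S, B8->F; records B1=T, B2=E, B3=F, B4=S, B5=T, B6=E, B7=F, B8=T, B8=F, B9=S, B9=E
run #3 (g=6, r=5) runs B2->S, B1->T, B4->E, B3->T, B9->S, B8->F; records B1=T, B2=S, B3=T, B4=E, B8=F, B9=S
run #4 (g=4, r=3) runs B2->E, B1->T, B4->S, B3->F, B6->E, B5->T, B7->F, B9->S, B8->F; records B1=T, B2=E, B3=F, B4=S, B5=T, B6=E, B7=F, B8=F, B9=S
run #5 (g=2, r=5) runs B2->S, B1->T, B4->E, B3->T, B9->S, B8->F; records B1=T, B2=S, B3=T, B4=E, B8=F, B9=S
run #6 (g=8, r=6) runs B2->E, B1->T, B4->S, B3->F, B6->E, B5->T, B7->F, B9->E, B8->T, B9->S, B8->F; records B1=T, B2=E, B3=F, B4=S, B5=T, B6=E, B7=F, B8=T, B8=F, B9=S, B9=E
run #7 (g=4, r=5) runs B2->E, B1->T, B4->S, B3->F, B6->E, B5->T, B7->F, B9->E, B8->T, B9->S, B8->F; records B1=T, B2=E, B3=F, B4=S, B5=T, B6=E, B7=F, B8=T, B8=F, B9=S, B9=E
pool-wide coverage (15 outcomes): B1=T, B1=F, B2=S, B2=E, B3=T, B3=F, B4=S, B4=E, B5=T, B6=E, B7=F, B8=T, B8=F, B9=S, B9=E
every size-1 subset falls short of the 15 outcomes (best: 11/15)
every size-2 subset falls short of the 15 outcomes (best: 14/15)
size 3: inputs {1, 2, 3} cover all 15 outcomes, and no lexicographically smaller subset of this size does
Answer: 3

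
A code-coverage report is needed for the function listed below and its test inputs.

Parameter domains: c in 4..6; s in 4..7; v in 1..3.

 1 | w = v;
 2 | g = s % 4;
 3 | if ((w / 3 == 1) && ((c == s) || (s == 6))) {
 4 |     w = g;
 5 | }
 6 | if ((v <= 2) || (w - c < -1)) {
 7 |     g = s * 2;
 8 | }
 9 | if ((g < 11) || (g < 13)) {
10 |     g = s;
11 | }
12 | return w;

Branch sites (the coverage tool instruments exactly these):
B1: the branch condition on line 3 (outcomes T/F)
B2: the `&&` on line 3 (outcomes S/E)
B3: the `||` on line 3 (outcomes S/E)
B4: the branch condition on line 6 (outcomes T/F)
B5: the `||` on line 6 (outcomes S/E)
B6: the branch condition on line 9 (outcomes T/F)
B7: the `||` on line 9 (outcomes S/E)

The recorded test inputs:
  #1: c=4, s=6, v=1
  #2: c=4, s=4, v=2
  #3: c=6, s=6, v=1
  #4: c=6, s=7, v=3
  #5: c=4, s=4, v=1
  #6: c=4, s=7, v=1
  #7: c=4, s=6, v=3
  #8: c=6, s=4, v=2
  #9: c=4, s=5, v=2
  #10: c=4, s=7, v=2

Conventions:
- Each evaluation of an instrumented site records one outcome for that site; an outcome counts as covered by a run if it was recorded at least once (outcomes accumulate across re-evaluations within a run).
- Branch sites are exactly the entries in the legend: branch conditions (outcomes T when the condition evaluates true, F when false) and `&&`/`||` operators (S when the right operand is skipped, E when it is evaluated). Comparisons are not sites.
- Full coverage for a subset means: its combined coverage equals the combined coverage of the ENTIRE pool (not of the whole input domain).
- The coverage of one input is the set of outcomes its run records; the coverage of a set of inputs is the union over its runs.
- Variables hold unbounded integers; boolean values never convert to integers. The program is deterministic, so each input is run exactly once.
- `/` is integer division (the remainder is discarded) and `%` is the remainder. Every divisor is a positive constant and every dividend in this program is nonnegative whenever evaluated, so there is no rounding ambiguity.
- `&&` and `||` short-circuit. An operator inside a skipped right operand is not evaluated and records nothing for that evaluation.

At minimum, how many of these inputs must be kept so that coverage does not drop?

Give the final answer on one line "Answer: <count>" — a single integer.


input #1, c=4, s=6, v=1: events B2->S, B1->F, B5->S, B4->T, B7->E, B6->T; outcomes B1=F, B2=S, B4=T, B5=S, B6=T, B7=E
input #2, c=4, s=4, v=2: events B2->S, B1->F, B5->S, B4->T, B7->S, B6->T; outcomes B1=F, B2=S, B4=T, B5=S, B6=T, B7=S
input #3, c=6, s=6, v=1: events B2->S, B1->F, B5->S, B4->T, B7->E, B6->T; outcomes B1=F, B2=S, B4=T, B5=S, B6=T, B7=E
input #4, c=6, s=7, v=3: events B2->E, B3->E, B1->F, B5->E, B4->T, B7->E, B6->F; outcomes B1=F, B2=E, B3=E, B4=T, B5=E, B6=F, B7=E
input #5, c=4, s=4, v=1: events B2->S, B1->F, B5->S, B4->T, B7->S, B6->T; outcomes B1=F, B2=S, B4=T, B5=S, B6=T, B7=S
input #6, c=4, s=7, v=1: events B2->S, B1->F, B5->S, B4->T, B7->E, B6->F; outcomes B1=F, B2=S, B4=T, B5=S, B6=F, B7=E
input #7, c=4, s=6, v=3: events B2->E, B3->E, B1->T, B5->E, B4->T, B7->E, B6->T; outcomes B1=T, B2=E, B3=E, B4=T, B5=E, B6=T, B7=E
input #8, c=6, s=4, v=2: events B2->S, B1->F, B5->S, B4->T, B7->S, B6->T; outcomes B1=F, B2=S, B4=T, B5=S, B6=T, B7=S
input #9, c=4, s=5, v=2: events B2->S, B1->F, B5->S, B4->T, B7->S, B6->T; outcomes B1=F, B2=S, B4=T, B5=S, B6=T, B7=S
input #10, c=4, s=7, v=2: events B2->S, B1->F, B5->S, B4->T, B7->E, B6->F; outcomes B1=F, B2=S, B4=T, B5=S, B6=F, B7=E
the full pool covers 12 outcomes: B1=T, B1=F, B2=S, B2=E, B3=E, B4=T, B5=S, B5=E, B6=T, B6=F, B7=S, B7=E
checked all size-1 subsets: none covers 12 outcomes (max 7/12)
checked all size-2 subsets: none covers 12 outcomes (max 11/12)
size 3: inputs {2, 4, 7} cover all 12 outcomes, and no lexicographically smaller subset of this size does
Answer: 3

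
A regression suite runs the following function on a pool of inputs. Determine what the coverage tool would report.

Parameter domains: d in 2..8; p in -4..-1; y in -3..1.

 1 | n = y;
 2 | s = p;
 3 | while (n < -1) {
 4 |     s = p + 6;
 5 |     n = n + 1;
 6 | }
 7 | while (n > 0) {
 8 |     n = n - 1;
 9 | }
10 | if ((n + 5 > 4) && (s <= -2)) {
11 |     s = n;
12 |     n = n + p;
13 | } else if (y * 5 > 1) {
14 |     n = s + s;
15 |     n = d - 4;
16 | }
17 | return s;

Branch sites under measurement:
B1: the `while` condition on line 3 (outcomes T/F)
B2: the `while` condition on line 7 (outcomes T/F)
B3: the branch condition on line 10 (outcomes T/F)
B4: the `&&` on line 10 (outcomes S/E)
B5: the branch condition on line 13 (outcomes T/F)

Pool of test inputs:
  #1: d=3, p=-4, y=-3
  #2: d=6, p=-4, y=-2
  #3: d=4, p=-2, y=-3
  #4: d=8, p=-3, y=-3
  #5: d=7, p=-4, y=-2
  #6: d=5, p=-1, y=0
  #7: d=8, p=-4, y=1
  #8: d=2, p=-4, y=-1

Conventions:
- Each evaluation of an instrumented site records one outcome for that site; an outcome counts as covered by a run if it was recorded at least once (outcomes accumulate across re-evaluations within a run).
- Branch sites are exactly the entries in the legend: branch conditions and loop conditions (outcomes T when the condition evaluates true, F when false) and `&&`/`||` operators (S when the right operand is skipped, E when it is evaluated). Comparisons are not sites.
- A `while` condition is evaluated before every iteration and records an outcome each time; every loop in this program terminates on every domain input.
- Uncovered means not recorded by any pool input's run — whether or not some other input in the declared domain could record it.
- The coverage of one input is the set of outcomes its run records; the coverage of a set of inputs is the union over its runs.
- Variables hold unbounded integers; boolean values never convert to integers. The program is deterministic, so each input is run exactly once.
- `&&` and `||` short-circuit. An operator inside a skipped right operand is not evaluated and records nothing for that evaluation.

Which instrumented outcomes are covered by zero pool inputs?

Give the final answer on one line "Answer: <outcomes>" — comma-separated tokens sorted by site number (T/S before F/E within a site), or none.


#1 (d=3, p=-4, y=-3) -> B1->T, B1->T, B1->F, B2->F, B4->S, B3->F, B5->F; covered: B1=T, B1=F, B2=F, B3=F, B4=S, B5=F
#2 (d=6, p=-4, y=-2) -> B1->T, B1->F, B2->F, B4->S, B3->F, B5->F; covered: B1=T, B1=F, B2=F, B3=F, B4=S, B5=F
#3 (d=4, p=-2, y=-3) -> B1->T, B1->T, B1->F, B2->F, B4->S, B3->F, B5->F; covered: B1=T, B1=F, B2=F, B3=F, B4=S, B5=F
#4 (d=8, p=-3, y=-3) -> B1->T, B1->T, B1->F, B2->F, B4->S, B3->F, B5->F; covered: B1=T, B1=F, B2=F, B3=F, B4=S, B5=F
#5 (d=7, p=-4, y=-2) -> B1->T, B1->F, B2->F, B4->S, B3->F, B5->F; covered: B1=T, B1=F, B2=F, B3=F, B4=S, B5=F
#6 (d=5, p=-1, y=0) -> B1->F, B2->F, B4->E, B3->F, B5->F; covered: B1=F, B2=F, B3=F, B4=E, B5=F
#7 (d=8, p=-4, y=1) -> B1->F, B2->T, B2->F, B4->E, B3->T; covered: B1=F, B2=T, B2=F, B3=T, B4=E
#8 (d=2, p=-4, y=-1) -> B1->F, B2->F, B4->S, B3->F, B5->F; covered: B1=F, B2=F, B3=F, B4=S, B5=F
union over the pool: B1=T, B1=F, B2=T, B2=F, B3=T, B3=F, B4=S, B4=E, B5=F
uncovered (1 of 10): B5=T
Answer: B5=T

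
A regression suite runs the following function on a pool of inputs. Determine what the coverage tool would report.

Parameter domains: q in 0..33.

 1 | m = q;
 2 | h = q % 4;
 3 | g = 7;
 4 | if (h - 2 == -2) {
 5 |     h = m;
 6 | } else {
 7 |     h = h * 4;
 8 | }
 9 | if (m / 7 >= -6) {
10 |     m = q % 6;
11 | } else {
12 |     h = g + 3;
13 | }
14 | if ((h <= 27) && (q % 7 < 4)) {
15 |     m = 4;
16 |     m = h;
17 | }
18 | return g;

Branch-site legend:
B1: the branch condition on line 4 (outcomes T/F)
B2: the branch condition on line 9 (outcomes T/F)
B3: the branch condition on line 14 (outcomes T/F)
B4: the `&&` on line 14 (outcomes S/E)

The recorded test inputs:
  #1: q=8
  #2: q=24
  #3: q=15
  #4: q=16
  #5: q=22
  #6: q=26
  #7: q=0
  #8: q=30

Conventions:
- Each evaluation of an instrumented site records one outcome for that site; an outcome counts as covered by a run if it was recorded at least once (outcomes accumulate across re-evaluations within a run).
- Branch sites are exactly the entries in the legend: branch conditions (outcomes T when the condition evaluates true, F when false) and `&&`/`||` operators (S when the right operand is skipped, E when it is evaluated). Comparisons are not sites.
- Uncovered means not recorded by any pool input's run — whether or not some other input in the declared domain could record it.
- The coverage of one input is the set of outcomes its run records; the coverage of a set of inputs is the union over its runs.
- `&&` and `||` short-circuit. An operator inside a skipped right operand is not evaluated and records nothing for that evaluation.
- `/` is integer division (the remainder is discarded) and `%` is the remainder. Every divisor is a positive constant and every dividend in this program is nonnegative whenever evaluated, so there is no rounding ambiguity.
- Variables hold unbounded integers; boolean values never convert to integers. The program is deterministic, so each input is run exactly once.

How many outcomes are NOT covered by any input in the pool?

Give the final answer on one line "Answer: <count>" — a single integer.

input #1 (q=8): covers B1=T, B2=T, B3=T, B4=E
input #2 (q=24): covers B1=T, B2=T, B3=T, B4=E
input #3 (q=15): covers B1=F, B2=T, B3=T, B4=E
input #4 (q=16): covers B1=T, B2=T, B3=T, B4=E
input #5 (q=22): covers B1=F, B2=T, B3=T, B4=E
input #6 (q=26): covers B1=F, B2=T, B3=F, B4=E
input #7 (q=0): covers B1=T, B2=T, B3=T, B4=E
input #8 (q=30): covers B1=F, B2=T, B3=T, B4=E
union over the pool: B1=T, B1=F, B2=T, B3=T, B3=F, B4=E
uncovered (2 of 8): B2=F, B4=S

Answer: 2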